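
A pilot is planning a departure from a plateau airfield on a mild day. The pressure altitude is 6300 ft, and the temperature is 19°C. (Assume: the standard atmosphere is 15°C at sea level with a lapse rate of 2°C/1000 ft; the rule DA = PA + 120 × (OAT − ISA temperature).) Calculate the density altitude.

8292 ft

ISA temperature at 6300 ft = 15 − 2 × (6300/1000) = 2.4°C.
ISA deviation = 19 − 2.4 = +16.6°C.
Density altitude = 6300 + 120 × (16.6) = 6300 + (+1992) = 8292 ft.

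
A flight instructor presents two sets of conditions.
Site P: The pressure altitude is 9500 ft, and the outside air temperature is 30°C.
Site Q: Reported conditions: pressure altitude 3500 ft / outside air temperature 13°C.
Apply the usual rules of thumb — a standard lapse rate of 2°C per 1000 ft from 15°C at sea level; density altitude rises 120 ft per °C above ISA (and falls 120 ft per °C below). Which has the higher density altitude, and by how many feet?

Site P by 9480 ft

Site P: ISA temp = -4°C, deviation +34°C, DA = 9500 + 120 × 34 = 13580 ft.
Site Q: ISA temp = 8°C, deviation +5°C, DA = 3500 + 120 × 5 = 4100 ft.
Site P is higher by 13580 − 4100 = 9480 ft.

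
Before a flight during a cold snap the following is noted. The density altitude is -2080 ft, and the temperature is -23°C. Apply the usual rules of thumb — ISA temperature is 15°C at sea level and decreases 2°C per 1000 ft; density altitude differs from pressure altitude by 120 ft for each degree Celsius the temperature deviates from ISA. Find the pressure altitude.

2000 ft

DA = PA + 120 × (OAT − (15 − 2·PA/1000)) = PA + 120·OAT − 1800 + 0.24·PA = 1.24·PA + 120·OAT − 1800.
So 1.24·PA = -2080 − 120 × (-23) + 1800 = 2480.
PA = 2480 / 1.24 = 2000 ft.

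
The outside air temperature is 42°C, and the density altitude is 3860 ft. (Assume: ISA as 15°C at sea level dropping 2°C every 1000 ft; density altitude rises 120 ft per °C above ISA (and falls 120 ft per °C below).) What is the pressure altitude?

500 ft

DA = PA + 120 × (OAT − (15 − 2·PA/1000)) = PA + 120·OAT − 1800 + 0.24·PA = 1.24·PA + 120·OAT − 1800.
So 1.24·PA = 3860 − 120 × 42 + 1800 = 620.
PA = 620 / 1.24 = 500 ft.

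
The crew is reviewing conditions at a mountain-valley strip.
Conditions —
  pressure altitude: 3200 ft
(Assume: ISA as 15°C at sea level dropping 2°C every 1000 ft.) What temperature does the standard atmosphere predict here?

8.6°C

ISA temperature = 15 − 2 × (3200/1000) = 15 − 6.4 = 8.6°C.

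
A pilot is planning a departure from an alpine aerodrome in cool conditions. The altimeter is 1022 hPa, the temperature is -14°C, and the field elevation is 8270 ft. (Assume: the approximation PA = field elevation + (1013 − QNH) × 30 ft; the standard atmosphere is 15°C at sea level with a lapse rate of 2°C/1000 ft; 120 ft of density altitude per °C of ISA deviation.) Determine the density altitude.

6440 ft

Pressure altitude = 8270 + (1013 − 1022) × 30 = 8270 + (-270) = 8000 ft.
ISA temperature at 8000 ft = 15 − 2 × (8000/1000) = -1°C.
ISA deviation = -14 − (-1) = -13°C.
Density altitude = 8000 + 120 × (-13) = 6440 ft.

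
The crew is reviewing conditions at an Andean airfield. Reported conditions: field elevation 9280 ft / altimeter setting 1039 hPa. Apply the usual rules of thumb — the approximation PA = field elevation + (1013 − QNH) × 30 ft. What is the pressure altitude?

8500 ft

Pressure correction = (1013 − 1039) × 30 = -780 ft.
Pressure altitude = 9280 + (-780) = 8500 ft.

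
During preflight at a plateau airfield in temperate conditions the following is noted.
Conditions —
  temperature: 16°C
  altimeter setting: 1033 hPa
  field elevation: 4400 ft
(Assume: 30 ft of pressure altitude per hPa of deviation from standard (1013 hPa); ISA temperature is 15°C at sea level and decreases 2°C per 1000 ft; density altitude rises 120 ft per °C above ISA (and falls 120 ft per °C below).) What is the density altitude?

4832 ft

Pressure altitude = 4400 + (1013 − 1033) × 30 = 4400 + (-600) = 3800 ft.
ISA temperature at 3800 ft = 15 − 2 × (3800/1000) = 7.4°C.
ISA deviation = 16 − 7.4 = +8.6°C.
Density altitude = 3800 + 120 × (8.6) = 4832 ft.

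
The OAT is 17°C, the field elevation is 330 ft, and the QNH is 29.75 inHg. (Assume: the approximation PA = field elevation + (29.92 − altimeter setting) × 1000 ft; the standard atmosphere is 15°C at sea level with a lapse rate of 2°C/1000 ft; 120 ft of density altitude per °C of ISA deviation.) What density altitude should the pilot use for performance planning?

860 ft

Pressure altitude = 330 + (29.92 − 29.75) × 1000 = 330 + (+170) = 500 ft.
ISA temperature at 500 ft = 15 − 2 × (500/1000) = 14°C.
ISA deviation = 17 − 14 = +3°C.
Density altitude = 500 + 120 × (3) = 860 ft.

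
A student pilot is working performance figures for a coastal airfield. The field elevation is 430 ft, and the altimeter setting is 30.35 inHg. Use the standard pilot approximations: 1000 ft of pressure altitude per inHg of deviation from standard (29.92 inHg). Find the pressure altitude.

0 ft

Pressure correction = (29.92 − 30.35) × 1000 = -430 ft.
Pressure altitude = 430 + (-430) = 0 ft.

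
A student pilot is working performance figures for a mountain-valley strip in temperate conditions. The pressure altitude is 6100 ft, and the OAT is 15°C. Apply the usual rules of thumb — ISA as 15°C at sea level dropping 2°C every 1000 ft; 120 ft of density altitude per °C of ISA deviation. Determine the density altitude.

7564 ft

ISA temperature at 6100 ft = 15 − 2 × (6100/1000) = 2.8°C.
ISA deviation = 15 − 2.8 = +12.2°C.
Density altitude = 6100 + 120 × (12.2) = 6100 + (+1464) = 7564 ft.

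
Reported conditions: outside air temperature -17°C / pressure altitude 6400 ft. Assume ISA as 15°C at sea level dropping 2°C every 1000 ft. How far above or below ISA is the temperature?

ISA temperature at 6400 ft = 15 − 2 × (6400/1000) = 2.2°C.
Deviation = OAT − ISA = -17 − 2.2 = -19.2°C.

ISA-19.2°C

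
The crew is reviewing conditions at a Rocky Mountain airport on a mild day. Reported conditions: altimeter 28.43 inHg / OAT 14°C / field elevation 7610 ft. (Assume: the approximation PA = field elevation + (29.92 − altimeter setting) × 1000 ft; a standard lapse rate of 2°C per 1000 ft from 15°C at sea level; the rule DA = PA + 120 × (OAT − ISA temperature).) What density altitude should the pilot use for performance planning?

11164 ft

Pressure altitude = 7610 + (29.92 − 28.43) × 1000 = 7610 + (+1490) = 9100 ft.
ISA temperature at 9100 ft = 15 − 2 × (9100/1000) = -3.2°C.
ISA deviation = 14 − (-3.2) = +17.2°C.
Density altitude = 9100 + 120 × (17.2) = 11164 ft.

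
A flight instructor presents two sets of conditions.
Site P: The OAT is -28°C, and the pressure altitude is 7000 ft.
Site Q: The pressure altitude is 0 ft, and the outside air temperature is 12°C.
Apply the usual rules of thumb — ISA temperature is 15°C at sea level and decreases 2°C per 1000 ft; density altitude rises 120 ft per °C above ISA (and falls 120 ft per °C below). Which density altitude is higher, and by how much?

Site P by 3880 ft

Site P: ISA temp = 1°C, deviation -29°C, DA = 7000 + 120 × (-29) = 3520 ft.
Site Q: ISA temp = 15°C, deviation -3°C, DA = 0 + 120 × (-3) = -360 ft.
Site P is higher by 3520 − (-360) = 3880 ft.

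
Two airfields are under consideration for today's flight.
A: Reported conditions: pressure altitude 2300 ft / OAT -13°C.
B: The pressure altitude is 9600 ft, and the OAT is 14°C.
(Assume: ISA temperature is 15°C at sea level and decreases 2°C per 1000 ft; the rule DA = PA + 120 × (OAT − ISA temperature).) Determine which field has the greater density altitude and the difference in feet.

B by 12292 ft

A: ISA temp = 10.4°C, deviation -23.4°C, DA = 2300 + 120 × (-23.4) = -508 ft.
B: ISA temp = -4.2°C, deviation +18.2°C, DA = 9600 + 120 × 18.2 = 11784 ft.
B is higher by 11784 − (-508) = 12292 ft.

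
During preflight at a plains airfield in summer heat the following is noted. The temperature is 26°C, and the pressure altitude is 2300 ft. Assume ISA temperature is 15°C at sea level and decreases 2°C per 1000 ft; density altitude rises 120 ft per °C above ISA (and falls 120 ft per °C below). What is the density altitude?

4172 ft

ISA temperature at 2300 ft = 15 − 2 × (2300/1000) = 10.4°C.
ISA deviation = 26 − 10.4 = +15.6°C.
Density altitude = 2300 + 120 × (15.6) = 2300 + (+1872) = 4172 ft.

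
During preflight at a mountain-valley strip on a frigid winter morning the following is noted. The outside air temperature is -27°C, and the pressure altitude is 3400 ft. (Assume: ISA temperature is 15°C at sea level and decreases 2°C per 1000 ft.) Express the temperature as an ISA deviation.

ISA temperature at 3400 ft = 15 − 2 × (3400/1000) = 8.2°C.
Deviation = OAT − ISA = -27 − 8.2 = -35.2°C.

ISA-35.2°C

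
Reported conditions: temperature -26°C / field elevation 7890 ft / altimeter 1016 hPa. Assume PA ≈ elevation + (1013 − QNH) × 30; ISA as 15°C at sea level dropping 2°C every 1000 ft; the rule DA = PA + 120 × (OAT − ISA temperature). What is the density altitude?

Pressure altitude = 7890 + (1013 − 1016) × 30 = 7890 + (-90) = 7800 ft.
ISA temperature at 7800 ft = 15 − 2 × (7800/1000) = -0.6°C.
ISA deviation = -26 − (-0.6) = -25.4°C.
Density altitude = 7800 + 120 × (-25.4) = 4752 ft.

4752 ft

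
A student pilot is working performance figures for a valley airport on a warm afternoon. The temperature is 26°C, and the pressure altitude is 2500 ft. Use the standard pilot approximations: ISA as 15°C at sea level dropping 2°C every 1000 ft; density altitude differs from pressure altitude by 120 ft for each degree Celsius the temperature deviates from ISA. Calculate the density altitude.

ISA temperature at 2500 ft = 15 − 2 × (2500/1000) = 10°C.
ISA deviation = 26 − 10 = +16°C.
Density altitude = 2500 + 120 × (16) = 2500 + (+1920) = 4420 ft.

4420 ft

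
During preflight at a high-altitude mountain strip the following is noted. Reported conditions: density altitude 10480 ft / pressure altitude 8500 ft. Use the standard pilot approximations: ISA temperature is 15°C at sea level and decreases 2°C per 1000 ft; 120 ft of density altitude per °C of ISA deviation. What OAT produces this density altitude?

14.5°C

Density altitude − pressure altitude = 10480 − 8500 = +1980 ft.
At 120 ft/°C that is an ISA deviation of 1980/120 = +16.5°C.
ISA temperature at 8500 ft = 15 − 2 × (8500/1000) = -2°C.
OAT = ISA + deviation = -2 + (+16.5) = 14.5°C.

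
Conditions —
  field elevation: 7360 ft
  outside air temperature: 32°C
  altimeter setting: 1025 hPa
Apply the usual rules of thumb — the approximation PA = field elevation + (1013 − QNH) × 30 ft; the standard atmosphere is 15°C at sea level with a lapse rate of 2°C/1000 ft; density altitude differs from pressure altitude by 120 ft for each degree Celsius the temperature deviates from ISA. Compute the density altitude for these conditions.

10720 ft

Pressure altitude = 7360 + (1013 − 1025) × 30 = 7360 + (-360) = 7000 ft.
ISA temperature at 7000 ft = 15 − 2 × (7000/1000) = 1°C.
ISA deviation = 32 − 1 = +31°C.
Density altitude = 7000 + 120 × (31) = 10720 ft.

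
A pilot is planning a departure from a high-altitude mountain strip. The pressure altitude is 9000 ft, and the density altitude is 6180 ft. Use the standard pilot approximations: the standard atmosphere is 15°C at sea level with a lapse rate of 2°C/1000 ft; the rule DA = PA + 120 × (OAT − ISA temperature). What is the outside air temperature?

-26.5°C

Density altitude − pressure altitude = 6180 − 9000 = -2820 ft.
At 120 ft/°C that is an ISA deviation of -2820/120 = -23.5°C.
ISA temperature at 9000 ft = 15 − 2 × (9000/1000) = -3°C.
OAT = ISA + deviation = -3 + (-23.5) = -26.5°C.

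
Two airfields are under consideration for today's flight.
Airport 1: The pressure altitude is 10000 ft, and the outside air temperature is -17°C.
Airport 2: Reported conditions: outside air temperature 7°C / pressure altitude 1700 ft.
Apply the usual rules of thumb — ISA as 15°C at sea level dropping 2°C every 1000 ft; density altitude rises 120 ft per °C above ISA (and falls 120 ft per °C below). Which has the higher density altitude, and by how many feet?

Airport 1 by 7412 ft

Airport 1: ISA temp = -5°C, deviation -12°C, DA = 10000 + 120 × (-12) = 8560 ft.
Airport 2: ISA temp = 11.6°C, deviation -4.6°C, DA = 1700 + 120 × (-4.6) = 1148 ft.
Airport 1 is higher by 8560 − 1148 = 7412 ft.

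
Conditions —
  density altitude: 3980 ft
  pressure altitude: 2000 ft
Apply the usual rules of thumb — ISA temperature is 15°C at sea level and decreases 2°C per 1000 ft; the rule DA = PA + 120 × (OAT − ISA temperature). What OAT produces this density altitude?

27.5°C

Density altitude − pressure altitude = 3980 − 2000 = +1980 ft.
At 120 ft/°C that is an ISA deviation of 1980/120 = +16.5°C.
ISA temperature at 2000 ft = 15 − 2 × (2000/1000) = 11°C.
OAT = ISA + deviation = 11 + (+16.5) = 27.5°C.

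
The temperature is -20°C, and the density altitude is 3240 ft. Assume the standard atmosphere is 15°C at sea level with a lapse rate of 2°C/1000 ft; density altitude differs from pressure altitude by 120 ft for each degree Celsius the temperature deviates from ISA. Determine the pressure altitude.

6000 ft

DA = PA + 120 × (OAT − (15 − 2·PA/1000)) = PA + 120·OAT − 1800 + 0.24·PA = 1.24·PA + 120·OAT − 1800.
So 1.24·PA = 3240 − 120 × (-20) + 1800 = 7440.
PA = 7440 / 1.24 = 6000 ft.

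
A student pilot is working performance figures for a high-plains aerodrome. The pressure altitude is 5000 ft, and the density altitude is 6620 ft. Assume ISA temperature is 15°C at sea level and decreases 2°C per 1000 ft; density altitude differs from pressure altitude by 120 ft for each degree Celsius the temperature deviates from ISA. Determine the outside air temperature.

18.5°C

Density altitude − pressure altitude = 6620 − 5000 = +1620 ft.
At 120 ft/°C that is an ISA deviation of 1620/120 = +13.5°C.
ISA temperature at 5000 ft = 15 − 2 × (5000/1000) = 5°C.
OAT = ISA + deviation = 5 + (+13.5) = 18.5°C.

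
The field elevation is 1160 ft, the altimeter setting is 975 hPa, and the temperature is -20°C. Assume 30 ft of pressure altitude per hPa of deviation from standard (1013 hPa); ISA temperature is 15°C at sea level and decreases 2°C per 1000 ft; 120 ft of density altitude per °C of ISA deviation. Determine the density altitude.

-1348 ft

Pressure altitude = 1160 + (1013 − 975) × 30 = 1160 + (+1140) = 2300 ft.
ISA temperature at 2300 ft = 15 − 2 × (2300/1000) = 10.4°C.
ISA deviation = -20 − 10.4 = -30.4°C.
Density altitude = 2300 + 120 × (-30.4) = -1348 ft.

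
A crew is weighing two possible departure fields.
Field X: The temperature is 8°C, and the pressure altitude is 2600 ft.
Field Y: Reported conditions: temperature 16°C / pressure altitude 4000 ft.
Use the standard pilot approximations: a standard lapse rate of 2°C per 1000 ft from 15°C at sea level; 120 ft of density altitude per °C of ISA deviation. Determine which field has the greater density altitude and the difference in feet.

Field Y by 2696 ft

Field X: ISA temp = 9.8°C, deviation -1.8°C, DA = 2600 + 120 × (-1.8) = 2384 ft.
Field Y: ISA temp = 7°C, deviation +9°C, DA = 4000 + 120 × 9 = 5080 ft.
Field Y is higher by 5080 − 2384 = 2696 ft.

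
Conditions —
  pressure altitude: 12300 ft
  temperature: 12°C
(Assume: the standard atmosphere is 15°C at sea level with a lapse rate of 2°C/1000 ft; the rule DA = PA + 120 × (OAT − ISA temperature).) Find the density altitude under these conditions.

14892 ft

ISA temperature at 12300 ft = 15 − 2 × (12300/1000) = -9.6°C.
ISA deviation = 12 − (-9.6) = +21.6°C.
Density altitude = 12300 + 120 × (21.6) = 12300 + (+2592) = 14892 ft.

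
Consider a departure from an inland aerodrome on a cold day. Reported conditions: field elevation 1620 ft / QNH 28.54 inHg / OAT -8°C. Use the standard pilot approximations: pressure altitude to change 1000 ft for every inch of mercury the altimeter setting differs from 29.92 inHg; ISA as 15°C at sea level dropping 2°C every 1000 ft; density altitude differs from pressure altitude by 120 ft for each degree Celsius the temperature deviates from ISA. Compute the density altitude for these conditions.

960 ft

Pressure altitude = 1620 + (29.92 − 28.54) × 1000 = 1620 + (+1380) = 3000 ft.
ISA temperature at 3000 ft = 15 − 2 × (3000/1000) = 9°C.
ISA deviation = -8 − 9 = -17°C.
Density altitude = 3000 + 120 × (-17) = 960 ft.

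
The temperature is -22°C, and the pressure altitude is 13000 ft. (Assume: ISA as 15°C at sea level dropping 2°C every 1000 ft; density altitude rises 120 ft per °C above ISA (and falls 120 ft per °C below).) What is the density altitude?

ISA temperature at 13000 ft = 15 − 2 × (13000/1000) = -11°C.
ISA deviation = -22 − (-11) = -11°C.
Density altitude = 13000 + 120 × (-11) = 13000 + (-1320) = 11680 ft.

11680 ft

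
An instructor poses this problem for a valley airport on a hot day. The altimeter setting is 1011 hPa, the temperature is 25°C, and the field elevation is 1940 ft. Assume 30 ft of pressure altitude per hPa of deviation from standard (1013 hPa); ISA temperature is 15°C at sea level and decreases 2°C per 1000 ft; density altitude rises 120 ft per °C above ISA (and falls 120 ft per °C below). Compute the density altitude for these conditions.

3680 ft

Pressure altitude = 1940 + (1013 − 1011) × 30 = 1940 + (+60) = 2000 ft.
ISA temperature at 2000 ft = 15 − 2 × (2000/1000) = 11°C.
ISA deviation = 25 − 11 = +14°C.
Density altitude = 2000 + 120 × (14) = 3680 ft.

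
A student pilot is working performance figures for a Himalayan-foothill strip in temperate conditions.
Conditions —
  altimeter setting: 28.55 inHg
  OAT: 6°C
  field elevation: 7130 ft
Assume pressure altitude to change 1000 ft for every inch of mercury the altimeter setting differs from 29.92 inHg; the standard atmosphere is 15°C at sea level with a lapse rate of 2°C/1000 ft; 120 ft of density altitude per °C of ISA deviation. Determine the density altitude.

9460 ft

Pressure altitude = 7130 + (29.92 − 28.55) × 1000 = 7130 + (+1370) = 8500 ft.
ISA temperature at 8500 ft = 15 − 2 × (8500/1000) = -2°C.
ISA deviation = 6 − (-2) = +8°C.
Density altitude = 8500 + 120 × (8) = 9460 ft.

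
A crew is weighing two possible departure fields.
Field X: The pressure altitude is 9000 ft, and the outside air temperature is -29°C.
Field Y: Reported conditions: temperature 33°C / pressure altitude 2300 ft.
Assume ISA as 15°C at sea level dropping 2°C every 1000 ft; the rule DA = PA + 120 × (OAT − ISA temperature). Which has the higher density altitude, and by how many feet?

Field X by 868 ft

Field X: ISA temp = -3°C, deviation -26°C, DA = 9000 + 120 × (-26) = 5880 ft.
Field Y: ISA temp = 10.4°C, deviation +22.6°C, DA = 2300 + 120 × 22.6 = 5012 ft.
Field X is higher by 5880 − 5012 = 868 ft.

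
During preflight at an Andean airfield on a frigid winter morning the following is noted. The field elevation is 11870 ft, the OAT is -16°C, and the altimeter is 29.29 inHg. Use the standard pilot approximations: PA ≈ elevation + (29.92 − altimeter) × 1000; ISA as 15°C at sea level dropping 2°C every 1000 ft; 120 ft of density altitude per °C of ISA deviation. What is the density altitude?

11780 ft

Pressure altitude = 11870 + (29.92 − 29.29) × 1000 = 11870 + (+630) = 12500 ft.
ISA temperature at 12500 ft = 15 − 2 × (12500/1000) = -10°C.
ISA deviation = -16 − (-10) = -6°C.
Density altitude = 12500 + 120 × (-6) = 11780 ft.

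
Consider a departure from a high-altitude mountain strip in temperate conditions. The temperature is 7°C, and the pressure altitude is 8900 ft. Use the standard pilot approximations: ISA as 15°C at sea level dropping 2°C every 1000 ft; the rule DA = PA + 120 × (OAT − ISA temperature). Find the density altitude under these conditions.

10076 ft

ISA temperature at 8900 ft = 15 − 2 × (8900/1000) = -2.8°C.
ISA deviation = 7 − (-2.8) = +9.8°C.
Density altitude = 8900 + 120 × (9.8) = 8900 + (+1176) = 10076 ft.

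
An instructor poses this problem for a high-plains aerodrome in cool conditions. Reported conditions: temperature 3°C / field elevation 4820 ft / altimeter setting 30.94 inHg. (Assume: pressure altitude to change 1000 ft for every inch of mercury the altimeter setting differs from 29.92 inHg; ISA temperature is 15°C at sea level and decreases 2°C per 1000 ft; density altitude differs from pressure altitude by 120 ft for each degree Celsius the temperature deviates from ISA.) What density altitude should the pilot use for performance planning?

3272 ft

Pressure altitude = 4820 + (29.92 − 30.94) × 1000 = 4820 + (-1020) = 3800 ft.
ISA temperature at 3800 ft = 15 − 2 × (3800/1000) = 7.4°C.
ISA deviation = 3 − 7.4 = -4.4°C.
Density altitude = 3800 + 120 × (-4.4) = 3272 ft.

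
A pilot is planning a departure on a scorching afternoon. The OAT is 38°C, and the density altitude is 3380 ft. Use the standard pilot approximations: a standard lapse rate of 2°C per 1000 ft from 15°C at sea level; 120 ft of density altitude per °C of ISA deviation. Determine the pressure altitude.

DA = PA + 120 × (OAT − (15 − 2·PA/1000)) = PA + 120·OAT − 1800 + 0.24·PA = 1.24·PA + 120·OAT − 1800.
So 1.24·PA = 3380 − 120 × 38 + 1800 = 620.
PA = 620 / 1.24 = 500 ft.

500 ft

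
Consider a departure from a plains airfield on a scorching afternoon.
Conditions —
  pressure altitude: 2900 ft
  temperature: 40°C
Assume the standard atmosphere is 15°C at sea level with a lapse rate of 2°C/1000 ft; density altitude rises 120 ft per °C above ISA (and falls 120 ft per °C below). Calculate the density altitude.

ISA temperature at 2900 ft = 15 − 2 × (2900/1000) = 9.2°C.
ISA deviation = 40 − 9.2 = +30.8°C.
Density altitude = 2900 + 120 × (30.8) = 2900 + (+3696) = 6596 ft.

6596 ft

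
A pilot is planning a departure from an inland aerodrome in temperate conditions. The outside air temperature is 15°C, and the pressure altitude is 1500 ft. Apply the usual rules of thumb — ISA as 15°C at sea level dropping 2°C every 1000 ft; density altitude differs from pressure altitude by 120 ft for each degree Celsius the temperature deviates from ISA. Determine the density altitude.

ISA temperature at 1500 ft = 15 − 2 × (1500/1000) = 12°C.
ISA deviation = 15 − 12 = +3°C.
Density altitude = 1500 + 120 × (3) = 1500 + (+360) = 1860 ft.

1860 ft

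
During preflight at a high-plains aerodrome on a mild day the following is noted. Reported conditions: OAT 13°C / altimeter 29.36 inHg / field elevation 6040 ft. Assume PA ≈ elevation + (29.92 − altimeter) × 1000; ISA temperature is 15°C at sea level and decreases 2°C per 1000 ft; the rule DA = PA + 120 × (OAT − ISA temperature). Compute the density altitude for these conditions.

7944 ft

Pressure altitude = 6040 + (29.92 − 29.36) × 1000 = 6040 + (+560) = 6600 ft.
ISA temperature at 6600 ft = 15 − 2 × (6600/1000) = 1.8°C.
ISA deviation = 13 − 1.8 = +11.2°C.
Density altitude = 6600 + 120 × (11.2) = 7944 ft.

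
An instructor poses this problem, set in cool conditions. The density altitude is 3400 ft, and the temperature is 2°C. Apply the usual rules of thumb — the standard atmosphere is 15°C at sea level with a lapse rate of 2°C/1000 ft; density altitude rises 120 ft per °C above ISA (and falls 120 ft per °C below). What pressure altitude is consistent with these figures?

4000 ft

DA = PA + 120 × (OAT − (15 − 2·PA/1000)) = PA + 120·OAT − 1800 + 0.24·PA = 1.24·PA + 120·OAT − 1800.
So 1.24·PA = 3400 − 120 × 2 + 1800 = 4960.
PA = 4960 / 1.24 = 4000 ft.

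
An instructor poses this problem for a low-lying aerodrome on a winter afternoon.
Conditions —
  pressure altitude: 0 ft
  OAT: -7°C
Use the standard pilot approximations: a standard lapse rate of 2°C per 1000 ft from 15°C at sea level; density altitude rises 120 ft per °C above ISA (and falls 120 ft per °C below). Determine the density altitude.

-2640 ft

ISA temperature at 0 ft = 15 − 2 × (0/1000) = 15°C.
ISA deviation = -7 − 15 = -22°C.
Density altitude = 0 + 120 × (-22) = 0 + (-2640) = -2640 ft.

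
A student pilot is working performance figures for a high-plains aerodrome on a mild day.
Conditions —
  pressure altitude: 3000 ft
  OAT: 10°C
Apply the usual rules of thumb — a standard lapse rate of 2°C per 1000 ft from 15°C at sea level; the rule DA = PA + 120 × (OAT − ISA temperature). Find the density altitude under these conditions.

3120 ft

ISA temperature at 3000 ft = 15 − 2 × (3000/1000) = 9°C.
ISA deviation = 10 − 9 = +1°C.
Density altitude = 3000 + 120 × (1) = 3000 + (+120) = 3120 ft.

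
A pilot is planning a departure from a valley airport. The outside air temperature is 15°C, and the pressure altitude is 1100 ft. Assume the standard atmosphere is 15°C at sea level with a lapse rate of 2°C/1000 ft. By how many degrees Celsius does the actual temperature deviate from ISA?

ISA+2.2°C

ISA temperature at 1100 ft = 15 − 2 × (1100/1000) = 12.8°C.
Deviation = OAT − ISA = 15 − 12.8 = +2.2°C.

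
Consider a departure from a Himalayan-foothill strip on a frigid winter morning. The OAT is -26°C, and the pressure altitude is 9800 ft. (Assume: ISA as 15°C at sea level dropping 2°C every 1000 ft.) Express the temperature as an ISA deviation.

ISA-21.4°C

ISA temperature at 9800 ft = 15 − 2 × (9800/1000) = -4.6°C.
Deviation = OAT − ISA = -26 − (-4.6) = -21.4°C.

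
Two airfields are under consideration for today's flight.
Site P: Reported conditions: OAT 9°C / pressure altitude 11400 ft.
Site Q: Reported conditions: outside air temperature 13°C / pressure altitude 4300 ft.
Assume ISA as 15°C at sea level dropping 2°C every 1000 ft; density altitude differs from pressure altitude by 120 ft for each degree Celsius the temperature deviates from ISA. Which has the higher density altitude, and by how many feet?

Site P by 8324 ft

Site P: ISA temp = -7.8°C, deviation +16.8°C, DA = 11400 + 120 × 16.8 = 13416 ft.
Site Q: ISA temp = 6.4°C, deviation +6.6°C, DA = 4300 + 120 × 6.6 = 5092 ft.
Site P is higher by 13416 − 5092 = 8324 ft.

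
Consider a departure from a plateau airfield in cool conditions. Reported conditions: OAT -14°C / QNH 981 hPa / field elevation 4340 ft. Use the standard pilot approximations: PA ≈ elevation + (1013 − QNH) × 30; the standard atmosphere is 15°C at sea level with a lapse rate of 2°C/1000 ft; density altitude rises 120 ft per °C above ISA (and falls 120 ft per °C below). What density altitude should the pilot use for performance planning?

Pressure altitude = 4340 + (1013 − 981) × 30 = 4340 + (+960) = 5300 ft.
ISA temperature at 5300 ft = 15 − 2 × (5300/1000) = 4.4°C.
ISA deviation = -14 − 4.4 = -18.4°C.
Density altitude = 5300 + 120 × (-18.4) = 3092 ft.

3092 ft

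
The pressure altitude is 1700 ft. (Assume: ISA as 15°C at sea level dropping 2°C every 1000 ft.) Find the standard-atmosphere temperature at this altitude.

11.6°C

ISA temperature = 15 − 2 × (1700/1000) = 15 − 3.4 = 11.6°C.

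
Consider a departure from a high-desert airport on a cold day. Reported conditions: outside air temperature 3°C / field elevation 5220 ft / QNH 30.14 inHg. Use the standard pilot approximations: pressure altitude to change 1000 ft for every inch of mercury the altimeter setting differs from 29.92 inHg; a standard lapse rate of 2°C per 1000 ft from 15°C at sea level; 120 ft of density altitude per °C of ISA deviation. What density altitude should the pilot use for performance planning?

4760 ft

Pressure altitude = 5220 + (29.92 − 30.14) × 1000 = 5220 + (-220) = 5000 ft.
ISA temperature at 5000 ft = 15 − 2 × (5000/1000) = 5°C.
ISA deviation = 3 − 5 = -2°C.
Density altitude = 5000 + 120 × (-2) = 4760 ft.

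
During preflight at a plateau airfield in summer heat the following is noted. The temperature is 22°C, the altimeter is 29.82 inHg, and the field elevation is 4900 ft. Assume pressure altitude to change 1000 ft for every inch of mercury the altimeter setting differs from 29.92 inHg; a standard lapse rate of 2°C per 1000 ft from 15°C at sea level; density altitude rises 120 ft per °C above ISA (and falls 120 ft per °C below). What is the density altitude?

7040 ft

Pressure altitude = 4900 + (29.92 − 29.82) × 1000 = 4900 + (+100) = 5000 ft.
ISA temperature at 5000 ft = 15 − 2 × (5000/1000) = 5°C.
ISA deviation = 22 − 5 = +17°C.
Density altitude = 5000 + 120 × (17) = 7040 ft.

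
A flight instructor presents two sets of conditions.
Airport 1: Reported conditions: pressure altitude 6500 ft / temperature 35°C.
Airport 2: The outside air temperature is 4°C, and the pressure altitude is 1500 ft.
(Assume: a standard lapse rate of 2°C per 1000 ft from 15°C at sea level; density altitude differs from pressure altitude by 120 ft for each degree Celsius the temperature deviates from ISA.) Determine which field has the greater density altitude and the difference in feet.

Airport 1 by 9920 ft

Airport 1: ISA temp = 2°C, deviation +33°C, DA = 6500 + 120 × 33 = 10460 ft.
Airport 2: ISA temp = 12°C, deviation -8°C, DA = 1500 + 120 × (-8) = 540 ft.
Airport 1 is higher by 10460 − 540 = 9920 ft.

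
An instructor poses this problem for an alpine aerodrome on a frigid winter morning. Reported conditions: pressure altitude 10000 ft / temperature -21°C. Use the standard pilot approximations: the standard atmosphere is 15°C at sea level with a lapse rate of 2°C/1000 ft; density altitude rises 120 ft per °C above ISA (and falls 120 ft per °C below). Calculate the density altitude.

8080 ft

ISA temperature at 10000 ft = 15 − 2 × (10000/1000) = -5°C.
ISA deviation = -21 − (-5) = -16°C.
Density altitude = 10000 + 120 × (-16) = 10000 + (-1920) = 8080 ft.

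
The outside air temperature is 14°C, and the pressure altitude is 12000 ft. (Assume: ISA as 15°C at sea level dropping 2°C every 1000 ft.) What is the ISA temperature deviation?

ISA+23°C

ISA temperature at 12000 ft = 15 − 2 × (12000/1000) = -9°C.
Deviation = OAT − ISA = 14 − (-9) = +23°C.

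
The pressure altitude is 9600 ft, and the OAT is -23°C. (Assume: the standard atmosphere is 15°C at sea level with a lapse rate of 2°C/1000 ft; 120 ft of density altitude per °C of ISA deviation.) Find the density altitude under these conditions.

7344 ft

ISA temperature at 9600 ft = 15 − 2 × (9600/1000) = -4.2°C.
ISA deviation = -23 − (-4.2) = -18.8°C.
Density altitude = 9600 + 120 × (-18.8) = 9600 + (-2256) = 7344 ft.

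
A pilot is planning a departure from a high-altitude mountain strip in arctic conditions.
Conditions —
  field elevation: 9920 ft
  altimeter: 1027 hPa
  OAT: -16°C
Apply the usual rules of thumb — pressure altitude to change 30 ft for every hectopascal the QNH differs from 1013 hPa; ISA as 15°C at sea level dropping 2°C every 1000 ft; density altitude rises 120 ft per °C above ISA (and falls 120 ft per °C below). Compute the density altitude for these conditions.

Pressure altitude = 9920 + (1013 − 1027) × 30 = 9920 + (-420) = 9500 ft.
ISA temperature at 9500 ft = 15 − 2 × (9500/1000) = -4°C.
ISA deviation = -16 − (-4) = -12°C.
Density altitude = 9500 + 120 × (-12) = 8060 ft.

8060 ft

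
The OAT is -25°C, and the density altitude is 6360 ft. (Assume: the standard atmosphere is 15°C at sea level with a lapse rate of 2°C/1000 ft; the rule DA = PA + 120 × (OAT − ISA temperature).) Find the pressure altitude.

DA = PA + 120 × (OAT − (15 − 2·PA/1000)) = PA + 120·OAT − 1800 + 0.24·PA = 1.24·PA + 120·OAT − 1800.
So 1.24·PA = 6360 − 120 × (-25) + 1800 = 11160.
PA = 11160 / 1.24 = 9000 ft.

9000 ft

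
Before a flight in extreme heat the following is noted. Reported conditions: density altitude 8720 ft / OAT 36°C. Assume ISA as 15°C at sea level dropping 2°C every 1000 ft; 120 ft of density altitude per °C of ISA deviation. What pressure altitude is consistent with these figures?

5000 ft

DA = PA + 120 × (OAT − (15 − 2·PA/1000)) = PA + 120·OAT − 1800 + 0.24·PA = 1.24·PA + 120·OAT − 1800.
So 1.24·PA = 8720 − 120 × 36 + 1800 = 6200.
PA = 6200 / 1.24 = 5000 ft.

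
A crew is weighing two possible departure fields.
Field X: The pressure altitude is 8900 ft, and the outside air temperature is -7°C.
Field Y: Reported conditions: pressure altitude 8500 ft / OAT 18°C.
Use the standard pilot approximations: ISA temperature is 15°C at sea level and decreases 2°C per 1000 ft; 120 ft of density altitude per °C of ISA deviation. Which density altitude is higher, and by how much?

Field Y by 2504 ft

Field X: ISA temp = -2.8°C, deviation -4.2°C, DA = 8900 + 120 × (-4.2) = 8396 ft.
Field Y: ISA temp = -2°C, deviation +20°C, DA = 8500 + 120 × 20 = 10900 ft.
Field Y is higher by 10900 − 8396 = 2504 ft.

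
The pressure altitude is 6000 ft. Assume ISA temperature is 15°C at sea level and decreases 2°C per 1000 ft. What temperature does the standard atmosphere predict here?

ISA temperature = 15 − 2 × (6000/1000) = 15 − 12 = 3°C.

3°C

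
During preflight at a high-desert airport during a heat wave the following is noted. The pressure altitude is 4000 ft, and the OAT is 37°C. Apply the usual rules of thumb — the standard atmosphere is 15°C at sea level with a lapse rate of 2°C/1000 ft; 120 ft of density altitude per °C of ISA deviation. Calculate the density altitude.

ISA temperature at 4000 ft = 15 − 2 × (4000/1000) = 7°C.
ISA deviation = 37 − 7 = +30°C.
Density altitude = 4000 + 120 × (30) = 4000 + (+3600) = 7600 ft.

7600 ft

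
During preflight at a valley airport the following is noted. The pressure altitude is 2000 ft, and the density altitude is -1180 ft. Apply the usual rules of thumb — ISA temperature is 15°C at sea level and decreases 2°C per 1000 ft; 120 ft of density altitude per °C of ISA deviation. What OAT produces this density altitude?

Density altitude − pressure altitude = -1180 − 2000 = -3180 ft.
At 120 ft/°C that is an ISA deviation of -3180/120 = -26.5°C.
ISA temperature at 2000 ft = 15 − 2 × (2000/1000) = 11°C.
OAT = ISA + deviation = 11 + (-26.5) = -15.5°C.

-15.5°C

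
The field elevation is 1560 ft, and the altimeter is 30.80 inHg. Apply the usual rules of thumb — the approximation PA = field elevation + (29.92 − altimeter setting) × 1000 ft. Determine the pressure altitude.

680 ft

Pressure correction = (29.92 − 30.80) × 1000 = -880 ft.
Pressure altitude = 1560 + (-880) = 680 ft.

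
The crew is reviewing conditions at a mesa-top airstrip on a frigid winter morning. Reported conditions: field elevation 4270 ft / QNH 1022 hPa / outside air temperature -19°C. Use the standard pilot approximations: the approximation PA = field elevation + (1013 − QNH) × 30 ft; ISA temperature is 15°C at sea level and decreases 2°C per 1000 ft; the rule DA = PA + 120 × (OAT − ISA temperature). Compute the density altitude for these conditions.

Pressure altitude = 4270 + (1013 − 1022) × 30 = 4270 + (-270) = 4000 ft.
ISA temperature at 4000 ft = 15 − 2 × (4000/1000) = 7°C.
ISA deviation = -19 − 7 = -26°C.
Density altitude = 4000 + 120 × (-26) = 880 ft.

880 ft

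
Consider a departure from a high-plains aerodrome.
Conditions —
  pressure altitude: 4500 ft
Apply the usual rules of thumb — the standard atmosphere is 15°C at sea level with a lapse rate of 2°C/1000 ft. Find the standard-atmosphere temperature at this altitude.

ISA temperature = 15 − 2 × (4500/1000) = 15 − 9 = 6°C.

6°C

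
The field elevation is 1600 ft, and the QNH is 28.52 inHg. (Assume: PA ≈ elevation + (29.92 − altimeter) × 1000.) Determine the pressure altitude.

Pressure correction = (29.92 − 28.52) × 1000 = +1400 ft.
Pressure altitude = 1600 + (+1400) = 3000 ft.

3000 ft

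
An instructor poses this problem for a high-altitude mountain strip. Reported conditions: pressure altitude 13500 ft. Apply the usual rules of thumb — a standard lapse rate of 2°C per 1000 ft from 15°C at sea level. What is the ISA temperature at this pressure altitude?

ISA temperature = 15 − 2 × (13500/1000) = 15 − 27 = -12°C.

-12°C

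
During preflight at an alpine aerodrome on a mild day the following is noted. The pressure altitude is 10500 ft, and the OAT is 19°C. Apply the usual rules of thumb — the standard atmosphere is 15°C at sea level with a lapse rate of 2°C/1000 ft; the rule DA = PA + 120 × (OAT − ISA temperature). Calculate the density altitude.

13500 ft

ISA temperature at 10500 ft = 15 − 2 × (10500/1000) = -6°C.
ISA deviation = 19 − (-6) = +25°C.
Density altitude = 10500 + 120 × (25) = 10500 + (+3000) = 13500 ft.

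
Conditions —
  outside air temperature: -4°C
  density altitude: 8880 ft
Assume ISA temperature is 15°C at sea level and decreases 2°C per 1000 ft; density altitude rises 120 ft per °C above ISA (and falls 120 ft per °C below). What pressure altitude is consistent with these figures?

DA = PA + 120 × (OAT − (15 − 2·PA/1000)) = PA + 120·OAT − 1800 + 0.24·PA = 1.24·PA + 120·OAT − 1800.
So 1.24·PA = 8880 − 120 × (-4) + 1800 = 11160.
PA = 11160 / 1.24 = 9000 ft.

9000 ft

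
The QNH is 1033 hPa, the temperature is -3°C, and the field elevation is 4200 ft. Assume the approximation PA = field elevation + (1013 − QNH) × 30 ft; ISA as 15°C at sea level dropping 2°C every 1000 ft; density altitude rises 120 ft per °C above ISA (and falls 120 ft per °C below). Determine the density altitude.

Pressure altitude = 4200 + (1013 − 1033) × 30 = 4200 + (-600) = 3600 ft.
ISA temperature at 3600 ft = 15 − 2 × (3600/1000) = 7.8°C.
ISA deviation = -3 − 7.8 = -10.8°C.
Density altitude = 3600 + 120 × (-10.8) = 2304 ft.

2304 ft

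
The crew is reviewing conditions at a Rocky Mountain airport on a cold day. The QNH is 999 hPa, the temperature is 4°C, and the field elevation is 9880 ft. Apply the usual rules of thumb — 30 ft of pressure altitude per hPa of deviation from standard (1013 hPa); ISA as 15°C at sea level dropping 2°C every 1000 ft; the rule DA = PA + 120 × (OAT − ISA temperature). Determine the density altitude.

Pressure altitude = 9880 + (1013 − 999) × 30 = 9880 + (+420) = 10300 ft.
ISA temperature at 10300 ft = 15 − 2 × (10300/1000) = -5.6°C.
ISA deviation = 4 − (-5.6) = +9.6°C.
Density altitude = 10300 + 120 × (9.6) = 11452 ft.

11452 ft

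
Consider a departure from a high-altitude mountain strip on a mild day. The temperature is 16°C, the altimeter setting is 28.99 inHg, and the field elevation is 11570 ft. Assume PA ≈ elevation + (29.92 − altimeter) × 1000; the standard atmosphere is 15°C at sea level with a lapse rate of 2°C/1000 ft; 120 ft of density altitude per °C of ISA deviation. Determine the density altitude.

Pressure altitude = 11570 + (29.92 − 28.99) × 1000 = 11570 + (+930) = 12500 ft.
ISA temperature at 12500 ft = 15 − 2 × (12500/1000) = -10°C.
ISA deviation = 16 − (-10) = +26°C.
Density altitude = 12500 + 120 × (26) = 15620 ft.

15620 ft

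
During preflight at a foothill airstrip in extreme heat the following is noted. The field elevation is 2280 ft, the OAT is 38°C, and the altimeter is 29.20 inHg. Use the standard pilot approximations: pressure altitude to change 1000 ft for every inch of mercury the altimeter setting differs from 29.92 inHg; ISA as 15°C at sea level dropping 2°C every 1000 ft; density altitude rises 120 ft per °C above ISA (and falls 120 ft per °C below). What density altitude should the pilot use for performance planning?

Pressure altitude = 2280 + (29.92 − 29.20) × 1000 = 2280 + (+720) = 3000 ft.
ISA temperature at 3000 ft = 15 − 2 × (3000/1000) = 9°C.
ISA deviation = 38 − 9 = +29°C.
Density altitude = 3000 + 120 × (29) = 6480 ft.

6480 ft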